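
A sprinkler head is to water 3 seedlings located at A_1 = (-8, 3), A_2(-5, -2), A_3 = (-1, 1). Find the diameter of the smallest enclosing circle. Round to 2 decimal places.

Side lengths²: A_1A_2² = 34, A_1A_3² = 53, A_2A_3² = 25.
Since A_1A_3² = 53 < 34 + 25 = 59, the triangle is acute, so the smallest enclosing circle is the circumcircle.
Circumcentre = (-267/58, 95/58), r² = 22525/1682.
Diameter = 2r = 2√(22525/1682) ≈ 7.32.

7.32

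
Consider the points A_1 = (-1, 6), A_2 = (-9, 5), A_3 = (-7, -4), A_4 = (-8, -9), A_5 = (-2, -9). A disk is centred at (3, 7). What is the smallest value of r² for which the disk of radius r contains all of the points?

377

The required radius is the distance from (3, 7) to the farthest point.
Squared distances: 17, 148, 221, 377, 281.
Maximum is 377, attained at A_4.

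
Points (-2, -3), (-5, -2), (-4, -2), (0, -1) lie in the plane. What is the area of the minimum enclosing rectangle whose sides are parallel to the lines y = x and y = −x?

12

In coordinates u = x + y, v = x − y the rectangle is axis-aligned; the map (x,y)→(u,v) scales areas by 2.
u-values: -5, -7, -6, -1; range = -1 − (-7) = 6.
v-values: 1, -3, -2, 1; range = 1 − (-3) = 4.
Area = (6 × 4) / 2 = 12.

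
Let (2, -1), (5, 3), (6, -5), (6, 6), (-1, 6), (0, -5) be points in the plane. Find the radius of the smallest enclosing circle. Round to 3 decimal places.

A smallest enclosing disk is always determined by at most three of the input points on its boundary.
The farthest pair is (6, -5)–(-1, 6) with squared distance 170. The circle on this segment as diameter has centre (2.5, 0.5) and r² = 170/4 = 42.5.
Check (2, -1): distance² to centre = 2.5 ≤ 42.5, so it lies inside.
All remaining points lie in this disk, and no smaller disk contains both endpoints, so this is the minimum enclosing circle.
r = √(42.5) ≈ 6.519.

6.519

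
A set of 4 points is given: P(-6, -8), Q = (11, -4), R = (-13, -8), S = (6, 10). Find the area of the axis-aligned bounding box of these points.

432

x ranges over [-13, 11], width 24.
y ranges over [-8, 10], height 18.
Area = 24 × 18 = 432.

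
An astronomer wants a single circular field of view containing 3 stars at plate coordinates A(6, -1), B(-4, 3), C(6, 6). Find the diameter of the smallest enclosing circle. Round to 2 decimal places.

11.24

Side lengths²: AB² = 116, AC² = 49, BC² = 109.
Since AB² = 116 < 109 + 49 = 158, the triangle is acute, so the smallest enclosing circle is the circumcircle.
Circumcentre = (1.6, 2.5), r² = 31.61.
Diameter = 2r = 2√(31.61) ≈ 11.24.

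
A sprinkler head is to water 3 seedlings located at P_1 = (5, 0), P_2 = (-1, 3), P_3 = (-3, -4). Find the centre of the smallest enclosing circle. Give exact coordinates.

Side lengths²: P_1P_2² = 45, P_1P_3² = 80, P_2P_3² = 53.
Since P_1P_3² = 80 < 53 + 45 = 98, the triangle is acute, so the smallest enclosing circle is the circumcircle.
Circumcentre = (0.625, -1.25), r² = 20.703125.
Centre = (0.625, -1.25).

(0.625, -1.25)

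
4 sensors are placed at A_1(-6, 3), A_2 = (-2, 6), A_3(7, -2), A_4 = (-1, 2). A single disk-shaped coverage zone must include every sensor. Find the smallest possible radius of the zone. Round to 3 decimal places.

A smallest enclosing disk is always determined by at most three of the input points on its boundary.
The farthest pair is A_1–A_3 with squared distance 194. The circle on this segment as diameter has centre (0.5, 0.5) and r² = 194/4 = 48.5.
Check A_2: distance² to centre = 36.5 ≤ 48.5, so it lies inside.
All remaining points lie in this disk, and no smaller disk contains both endpoints, so this is the minimum enclosing circle.
r = √(48.5) ≈ 6.964.

6.964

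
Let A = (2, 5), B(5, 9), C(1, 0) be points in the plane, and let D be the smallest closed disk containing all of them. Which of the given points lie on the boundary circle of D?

Side lengths²: AB² = 25, AC² = 26, BC² = 97.
Since BC² = 97 ≥ 26 + 25 = 51, the angle opposite BC is not acute, so the smallest enclosing circle has BC as diameter.
Centre = midpoint of BC = (3, 4.5), r² = 97/4 = 24.25.
The points at distance exactly r from the centre are B, C — 2 points.

B, C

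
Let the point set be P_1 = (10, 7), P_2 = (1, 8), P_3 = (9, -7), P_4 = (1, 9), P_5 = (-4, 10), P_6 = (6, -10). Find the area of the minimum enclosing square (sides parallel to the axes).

400

The bounding box has width 14 and height 20.
An axis-aligned square enclosing the set must have side ≥ max(width, height).
So the minimum side is max(14, 20) = 20.
Area = 20² = 400.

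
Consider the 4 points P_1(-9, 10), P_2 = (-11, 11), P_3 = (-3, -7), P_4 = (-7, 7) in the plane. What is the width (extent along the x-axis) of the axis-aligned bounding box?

8

max x = -3, min x = -11, so width = 8.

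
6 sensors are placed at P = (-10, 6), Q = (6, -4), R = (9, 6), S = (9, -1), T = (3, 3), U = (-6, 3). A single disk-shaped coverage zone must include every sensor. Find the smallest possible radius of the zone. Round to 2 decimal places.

A smallest enclosing disk is always determined by at most three of the input points on its boundary.
The farthest pair is P–S with squared distance 410. The circle on this segment as diameter has centre (-0.5, 2.5) and r² = 410/4 = 102.5.
Check Q: distance² to centre = 84.5 ≤ 102.5, so it lies inside.
All remaining points lie in this disk, and no smaller disk contains both endpoints, so this is the minimum enclosing circle.
r = √(102.5) ≈ 10.12.

10.12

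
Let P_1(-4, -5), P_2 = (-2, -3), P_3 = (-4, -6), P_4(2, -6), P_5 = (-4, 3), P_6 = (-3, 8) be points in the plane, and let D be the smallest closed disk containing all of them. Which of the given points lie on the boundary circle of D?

The minimum enclosing circle of a finite set is fixed by two of the points (as a diameter) or three (as a circumcircle).
The minimum enclosing circle is determined by three boundary points: P_3, P_4, P_6.
Their circumcentre is (-1, 23/28) with r² = 43537/784.
The farthest remaining point P_1 is at distance² 33625/784 ≤ 43537/784.
The points at distance exactly r from the centre are P_3, P_4, P_6 — 3 points.

P_3, P_4, P_6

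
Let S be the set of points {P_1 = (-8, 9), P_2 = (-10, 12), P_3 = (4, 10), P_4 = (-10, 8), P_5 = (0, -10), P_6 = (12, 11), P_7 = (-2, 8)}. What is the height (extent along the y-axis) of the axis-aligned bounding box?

22

max y = 12, min y = -10, so height = 22.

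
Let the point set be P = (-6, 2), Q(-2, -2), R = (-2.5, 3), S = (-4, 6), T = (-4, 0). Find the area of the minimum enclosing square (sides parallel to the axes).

The bounding box has width 4 and height 8.
An axis-aligned square enclosing the set must have side ≥ max(width, height).
So the minimum side is max(4, 8) = 8.
Area = 8² = 64.

64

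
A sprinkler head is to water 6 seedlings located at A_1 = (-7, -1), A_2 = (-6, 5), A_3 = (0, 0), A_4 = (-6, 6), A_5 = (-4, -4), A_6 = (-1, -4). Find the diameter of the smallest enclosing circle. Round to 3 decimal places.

11.180

The minimum enclosing circle of a finite set is fixed by two of the points (as a diameter) or three (as a circumcircle).
The farthest pair is A_4–A_6 with squared distance 125. The circle on this segment as diameter has centre (-3.5, 1) and r² = 125/4 = 31.25.
Check A_1: distance² to centre = 16.25 ≤ 31.25, so it lies inside.
All remaining points lie in this disk, and no smaller disk contains both endpoints, so this is the minimum enclosing circle.
Diameter = 2r = 2√(31.25) ≈ 11.180.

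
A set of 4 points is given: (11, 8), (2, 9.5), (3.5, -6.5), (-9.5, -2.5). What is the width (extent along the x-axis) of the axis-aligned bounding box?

20.5

max x = 11, min x = -9.5, so width = 20.5.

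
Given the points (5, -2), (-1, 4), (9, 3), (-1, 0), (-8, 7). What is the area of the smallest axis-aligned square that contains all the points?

The bounding box has width 17 and height 9.
An axis-aligned square enclosing the set must have side ≥ max(width, height).
So the minimum side is max(17, 9) = 17.
Area = 17² = 289.

289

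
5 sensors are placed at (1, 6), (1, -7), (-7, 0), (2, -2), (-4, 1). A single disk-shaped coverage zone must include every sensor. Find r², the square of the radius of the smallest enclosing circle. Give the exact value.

By Welzl's lemma the MEC is supported by two points (diametrically opposite) or three points (on a circumcircle).
The minimum enclosing circle is determined by three boundary points: (1, 6), (1, -7), (-7, 0).
Their circumcentre is (-0.375, -0.5) with r² = 44.140625.
The farthest remaining point (-4, 1) is at distance² 15.390625 ≤ 44.140625.

44.140625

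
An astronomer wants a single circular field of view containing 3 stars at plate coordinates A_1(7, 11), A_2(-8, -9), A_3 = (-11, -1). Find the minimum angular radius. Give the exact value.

Side lengths²: A_1A_2² = 625, A_1A_3² = 468, A_2A_3² = 73.
Since A_1A_2² = 625 ≥ 468 + 73 = 541, the angle opposite A_1A_2 is not acute, so the smallest enclosing circle has A_1A_2 as diameter.
Centre = midpoint of A_1A_2 = (-0.5, 1), r² = 625/4 = 156.25.
r = √(156.25) = 12.5.

12.5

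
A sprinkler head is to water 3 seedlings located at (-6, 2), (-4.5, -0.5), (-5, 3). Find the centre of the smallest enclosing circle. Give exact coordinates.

Call the three points A, B, C in the order given.
Side lengths²: AB² = 8.5, AC² = 2, BC² = 12.5.
Since BC² = 12.5 ≥ 8.5 + 2 = 10.5, the angle opposite BC is not acute, so the smallest enclosing circle has BC as diameter.
Centre = midpoint of BC = (-4.75, 1.25), r² = 12.5/4 = 3.125.
Centre = (-4.75, 1.25).

(-4.75, 1.25)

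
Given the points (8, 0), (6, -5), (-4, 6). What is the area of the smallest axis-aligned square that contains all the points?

The bounding box has width 12 and height 11.
An axis-aligned square enclosing the set must have side ≥ max(width, height).
So the minimum side is max(12, 11) = 12.
Area = 12² = 144.

144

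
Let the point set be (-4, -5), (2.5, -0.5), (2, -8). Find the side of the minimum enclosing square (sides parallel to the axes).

The bounding box has width 6.5 and height 7.5.
An axis-aligned square enclosing the set must have side ≥ max(width, height).
So the minimum side is max(6.5, 7.5) = 7.5.

7.5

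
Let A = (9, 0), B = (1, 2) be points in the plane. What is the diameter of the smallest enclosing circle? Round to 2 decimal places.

The smallest circle enclosing two points has them as diameter endpoints.
Centre = midpoint = (5, 1); r² = |AB|²/4 = 68/4 = 17.
Diameter = 2r = 2√17 ≈ 8.25.

8.25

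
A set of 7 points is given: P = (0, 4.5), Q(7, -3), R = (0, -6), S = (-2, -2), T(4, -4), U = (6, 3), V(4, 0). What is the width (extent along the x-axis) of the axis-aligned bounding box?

9

max x = 7, min x = -2, so width = 9.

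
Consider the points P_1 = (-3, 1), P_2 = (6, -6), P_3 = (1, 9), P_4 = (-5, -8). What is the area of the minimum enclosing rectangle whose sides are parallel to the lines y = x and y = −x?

In coordinates u = x + y, v = x − y the rectangle is axis-aligned; the map (x,y)→(u,v) scales areas by 2.
u-values: -2, 0, 10, -13; range = 10 − (-13) = 23.
v-values: -4, 12, -8, 3; range = 12 − (-8) = 20.
Area = (23 × 20) / 2 = 230.

230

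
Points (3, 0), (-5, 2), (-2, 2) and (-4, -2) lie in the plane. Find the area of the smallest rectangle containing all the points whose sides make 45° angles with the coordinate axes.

In coordinates u = x + y, v = x − y the rectangle is axis-aligned; the map (x,y)→(u,v) scales areas by 2.
u-values: 3, -3, 0, -6; range = 3 − (-6) = 9.
v-values: 3, -7, -4, -2; range = 3 − (-7) = 10.
Area = (9 × 10) / 2 = 45.

45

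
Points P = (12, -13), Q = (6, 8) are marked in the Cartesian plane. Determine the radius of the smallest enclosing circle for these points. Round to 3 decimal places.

10.920

The smallest circle enclosing two points has them as diameter endpoints.
Centre = midpoint = (9, -2.5); r² = |PQ|²/4 = 477/4 = 119.25.
r = √(119.25) ≈ 10.920.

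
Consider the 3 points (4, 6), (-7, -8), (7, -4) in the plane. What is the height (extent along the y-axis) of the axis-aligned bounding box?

max y = 6, min y = -8, so height = 14.

14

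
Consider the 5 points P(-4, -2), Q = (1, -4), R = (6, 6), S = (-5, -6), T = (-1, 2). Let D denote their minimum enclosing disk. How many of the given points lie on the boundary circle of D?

2

By Welzl's lemma the MEC is supported by two points (diametrically opposite) or three points (on a circumcircle).
The farthest pair is R–S with squared distance 265. The circle on this segment as diameter has centre (0.5, 0) and r² = 265/4 = 66.25.
Check P: distance² to centre = 24.25 ≤ 66.25, so it lies inside.
All remaining points lie in this disk, and no smaller disk contains both endpoints, so this is the minimum enclosing circle.
The points at distance exactly r from the centre are R, S — 2 points.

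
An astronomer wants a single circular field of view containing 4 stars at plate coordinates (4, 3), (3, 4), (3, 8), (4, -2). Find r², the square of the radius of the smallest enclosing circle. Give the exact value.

A smallest enclosing disk is always determined by at most three of the input points on its boundary.
The farthest pair is (3, 8)–(4, -2) with squared distance 101. The circle on this segment as diameter has centre (3.5, 3) and r² = 101/4 = 25.25.
Check (4, 3): distance² to centre = 0.25 ≤ 25.25, so it lies inside.
All remaining points lie in this disk, and no smaller disk contains both endpoints, so this is the minimum enclosing circle.

25.25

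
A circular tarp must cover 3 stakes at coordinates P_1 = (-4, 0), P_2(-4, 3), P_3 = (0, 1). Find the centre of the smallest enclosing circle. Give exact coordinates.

Side lengths²: P_1P_2² = 9, P_1P_3² = 17, P_2P_3² = 20.
Since P_2P_3² = 20 < 17 + 9 = 26, the triangle is acute, so the smallest enclosing circle is the circumcircle.
Circumcentre = (-2.25, 1.5), r² = 5.3125.
Centre = (-2.25, 1.5).

(-2.25, 1.5)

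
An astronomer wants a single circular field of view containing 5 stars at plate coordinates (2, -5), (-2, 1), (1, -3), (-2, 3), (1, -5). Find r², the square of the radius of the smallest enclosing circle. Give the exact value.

20

The farthest pair is (2, -5)–(-2, 3) with squared distance 80. The circle on this segment as diameter has centre (0, -1) and r² = 80/4 = 20.
Check (-2, 1): distance² to centre = 8 ≤ 20, so it lies inside.
All remaining points lie in this disk, and no smaller disk contains both endpoints, so this is the minimum enclosing circle.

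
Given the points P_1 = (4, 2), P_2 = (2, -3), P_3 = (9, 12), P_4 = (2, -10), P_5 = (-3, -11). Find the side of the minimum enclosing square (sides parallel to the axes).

The bounding box has width 12 and height 23.
An axis-aligned square enclosing the set must have side ≥ max(width, height).
So the minimum side is max(12, 23) = 23.

23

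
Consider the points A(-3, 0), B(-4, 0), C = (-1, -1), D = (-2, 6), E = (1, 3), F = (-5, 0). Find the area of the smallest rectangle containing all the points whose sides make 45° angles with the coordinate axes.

In coordinates u = x + y, v = x − y the rectangle is axis-aligned; the map (x,y)→(u,v) scales areas by 2.
u-values: -3, -4, -2, 4, 4, -5; range = 4 − (-5) = 9.
v-values: -3, -4, 0, -8, -2, -5; range = 0 − (-8) = 8.
Area = (9 × 8) / 2 = 36.

36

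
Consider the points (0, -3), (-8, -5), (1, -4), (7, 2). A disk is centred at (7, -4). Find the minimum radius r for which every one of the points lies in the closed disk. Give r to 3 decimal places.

15.033

The required radius is the distance from (7, -4) to the farthest point.
Squared distances: 50, 226, 36, 36.
Maximum is 226, attained at (-8, -5).
r = √226 ≈ 15.033.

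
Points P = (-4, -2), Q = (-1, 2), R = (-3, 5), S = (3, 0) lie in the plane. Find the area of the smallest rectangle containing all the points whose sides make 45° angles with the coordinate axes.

In coordinates u = x + y, v = x − y the rectangle is axis-aligned; the map (x,y)→(u,v) scales areas by 2.
u-values: -6, 1, 2, 3; range = 3 − (-6) = 9.
v-values: -2, -3, -8, 3; range = 3 − (-8) = 11.
Area = (9 × 11) / 2 = 49.5.

49.5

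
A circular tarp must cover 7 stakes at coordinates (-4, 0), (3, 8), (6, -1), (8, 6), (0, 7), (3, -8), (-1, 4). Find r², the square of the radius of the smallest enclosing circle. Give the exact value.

The minimum enclosing circle of a finite set is fixed by two of the points (as a diameter) or three (as a circumcircle).
The farthest pair is (3, 8)–(3, -8) with squared distance 256. The circle on this segment as diameter has centre (3, 0) and r² = 256/4 = 64.
Check (-4, 0): distance² to centre = 49 ≤ 64, so it lies inside.
All remaining points lie in this disk, and no smaller disk contains both endpoints, so this is the minimum enclosing circle.

64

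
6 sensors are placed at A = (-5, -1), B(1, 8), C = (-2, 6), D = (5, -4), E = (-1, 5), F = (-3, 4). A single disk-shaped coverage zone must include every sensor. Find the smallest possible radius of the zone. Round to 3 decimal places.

A smallest enclosing disk is always determined by at most three of the input points on its boundary.
The minimum enclosing circle is determined by three boundary points: A, B, D.
Their circumcentre is (7/6, 25/18) with r² = 7085/162.
The farthest remaining point C is at distance² 5069/162 ≤ 7085/162.
r = √(7085/162) ≈ 6.613.

6.613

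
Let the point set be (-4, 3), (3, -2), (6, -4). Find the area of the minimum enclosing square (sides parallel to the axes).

100

The bounding box has width 10 and height 7.
An axis-aligned square enclosing the set must have side ≥ max(width, height).
So the minimum side is max(10, 7) = 10.
Area = 10² = 100.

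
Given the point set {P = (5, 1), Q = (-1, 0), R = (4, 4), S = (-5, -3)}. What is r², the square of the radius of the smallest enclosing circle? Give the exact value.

32.5

The farthest pair is R–S with squared distance 130. The circle on this segment as diameter has centre (-0.5, 0.5) and r² = 130/4 = 32.5.
Check P: distance² to centre = 30.5 ≤ 32.5, so it lies inside.
All remaining points lie in this disk, and no smaller disk contains both endpoints, so this is the minimum enclosing circle.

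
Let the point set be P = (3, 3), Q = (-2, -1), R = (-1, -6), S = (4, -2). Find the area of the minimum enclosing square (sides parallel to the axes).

81

The bounding box has width 6 and height 9.
An axis-aligned square enclosing the set must have side ≥ max(width, height).
So the minimum side is max(6, 9) = 9.
Area = 9² = 81.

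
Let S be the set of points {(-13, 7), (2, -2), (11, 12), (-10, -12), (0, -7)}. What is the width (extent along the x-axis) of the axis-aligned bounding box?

max x = 11, min x = -13, so width = 24.

24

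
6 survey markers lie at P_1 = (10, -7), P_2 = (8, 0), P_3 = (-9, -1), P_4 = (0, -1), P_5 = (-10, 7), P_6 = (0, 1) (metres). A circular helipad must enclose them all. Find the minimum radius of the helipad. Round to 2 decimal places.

12.21

A smallest enclosing disk is always determined by at most three of the input points on its boundary.
The farthest pair is P_1–P_5 with squared distance 596. The circle on this segment as diameter has centre (0, 0) and r² = 596/4 = 149.
Check P_2: distance² to centre = 64 ≤ 149, so it lies inside.
All remaining points lie in this disk, and no smaller disk contains both endpoints, so this is the minimum enclosing circle.
r = √149 ≈ 12.21.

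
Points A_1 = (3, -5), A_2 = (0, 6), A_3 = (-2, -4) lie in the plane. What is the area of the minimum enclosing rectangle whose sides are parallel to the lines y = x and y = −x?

84

In coordinates u = x + y, v = x − y the rectangle is axis-aligned; the map (x,y)→(u,v) scales areas by 2.
u-values: -2, 6, -6; range = 6 − (-6) = 12.
v-values: 8, -6, 2; range = 8 − (-6) = 14.
Area = (12 × 14) / 2 = 84.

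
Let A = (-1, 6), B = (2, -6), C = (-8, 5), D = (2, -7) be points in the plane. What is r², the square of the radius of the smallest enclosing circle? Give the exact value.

By Welzl's lemma the MEC is supported by two points (diametrically opposite) or three points (on a circumcircle).
The farthest pair is C–D with squared distance 244. The circle on this segment as diameter has centre (-3, -1) and r² = 244/4 = 61.
Check A: distance² to centre = 53 ≤ 61, so it lies inside.
All remaining points lie in this disk, and no smaller disk contains both endpoints, so this is the minimum enclosing circle.

61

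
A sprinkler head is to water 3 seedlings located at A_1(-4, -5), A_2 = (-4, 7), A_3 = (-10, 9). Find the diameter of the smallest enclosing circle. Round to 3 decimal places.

15.232

Side lengths²: A_1A_2² = 144, A_1A_3² = 232, A_2A_3² = 40.
Since A_1A_3² = 232 ≥ 144 + 40 = 184, the angle opposite A_1A_3 is not acute, so the smallest enclosing circle has A_1A_3 as diameter.
Centre = midpoint of A_1A_3 = (-7, 2), r² = 232/4 = 58.
Diameter = 2r = 2√58 ≈ 15.232.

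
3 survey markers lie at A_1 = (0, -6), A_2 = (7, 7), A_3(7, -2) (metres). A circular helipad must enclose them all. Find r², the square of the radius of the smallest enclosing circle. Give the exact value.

54.5

Side lengths²: A_1A_2² = 218, A_1A_3² = 65, A_2A_3² = 81.
Since A_1A_2² = 218 ≥ 81 + 65 = 146, the angle opposite A_1A_2 is not acute, so the smallest enclosing circle has A_1A_2 as diameter.
Centre = midpoint of A_1A_2 = (3.5, 0.5), r² = 218/4 = 54.5.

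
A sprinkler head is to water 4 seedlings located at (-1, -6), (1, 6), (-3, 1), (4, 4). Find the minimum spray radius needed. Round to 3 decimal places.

By Welzl's lemma the MEC is supported by two points (diametrically opposite) or three points (on a circumcircle).
The farthest pair is (-1, -6)–(1, 6) with squared distance 148. The circle on this segment as diameter has centre (0, 0) and r² = 148/4 = 37.
Check (-3, 1): distance² to centre = 10 ≤ 37, so it lies inside.
All remaining points lie in this disk, and no smaller disk contains both endpoints, so this is the minimum enclosing circle.
r = √37 ≈ 6.083.

6.083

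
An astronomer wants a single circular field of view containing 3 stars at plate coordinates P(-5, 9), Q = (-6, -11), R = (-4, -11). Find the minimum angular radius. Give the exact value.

10.025

Side lengths²: PQ² = 401, PR² = 401, QR² = 4.
Since PR² = 401 < 401 + 4 = 405, the triangle is acute, so the smallest enclosing circle is the circumcircle.
Circumcentre = (-5, -1.025), r² = 100.500625.
r = √(100.500625) = 10.025.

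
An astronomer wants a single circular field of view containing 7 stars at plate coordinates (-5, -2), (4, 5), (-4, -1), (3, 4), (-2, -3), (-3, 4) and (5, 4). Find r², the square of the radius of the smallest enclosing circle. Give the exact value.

34

The farthest pair is (-5, -2)–(5, 4) with squared distance 136. The circle on this segment as diameter has centre (0, 1) and r² = 136/4 = 34.
Check (4, 5): distance² to centre = 32 ≤ 34, so it lies inside.
All remaining points lie in this disk, and no smaller disk contains both endpoints, so this is the minimum enclosing circle.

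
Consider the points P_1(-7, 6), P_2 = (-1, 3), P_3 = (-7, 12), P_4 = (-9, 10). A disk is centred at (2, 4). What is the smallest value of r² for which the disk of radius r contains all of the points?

The required radius is the distance from (2, 4) to the farthest point.
Squared distances: 85, 10, 145, 157.
Maximum is 157, attained at P_4.

157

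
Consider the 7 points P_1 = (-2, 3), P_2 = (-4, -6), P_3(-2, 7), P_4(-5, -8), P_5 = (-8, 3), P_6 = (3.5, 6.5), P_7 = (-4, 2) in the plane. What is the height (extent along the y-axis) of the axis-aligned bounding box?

15

max y = 7, min y = -8, so height = 15.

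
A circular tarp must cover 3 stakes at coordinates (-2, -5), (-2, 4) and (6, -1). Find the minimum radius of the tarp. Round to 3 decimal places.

5.274

Call the three points A, B, C in the order given.
Side lengths²: AB² = 81, AC² = 80, BC² = 89.
Since BC² = 89 < 81 + 80 = 161, the triangle is acute, so the smallest enclosing circle is the circumcircle.
Circumcentre = (0.75, -0.5), r² = 27.8125.
r = √(27.8125) ≈ 5.274.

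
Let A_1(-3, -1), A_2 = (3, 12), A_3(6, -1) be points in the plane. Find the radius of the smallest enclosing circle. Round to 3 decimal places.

7.347

Side lengths²: A_1A_2² = 205, A_1A_3² = 81, A_2A_3² = 178.
Since A_1A_2² = 205 < 178 + 81 = 259, the triangle is acute, so the smallest enclosing circle is the circumcircle.
Circumcentre = (1.5, 125/26), r² = 18245/338.
r = √(18245/338) ≈ 7.347.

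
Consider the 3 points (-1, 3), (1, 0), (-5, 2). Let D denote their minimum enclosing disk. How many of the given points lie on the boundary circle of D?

2

Call the three points A, B, C in the order given.
Side lengths²: AB² = 13, AC² = 17, BC² = 40.
Since BC² = 40 ≥ 17 + 13 = 30, the angle opposite BC is not acute, so the smallest enclosing circle has BC as diameter.
Centre = midpoint of BC = (-2, 1), r² = 40/4 = 10.
The points at distance exactly r from the centre are (1, 0), (-5, 2) — 2 points.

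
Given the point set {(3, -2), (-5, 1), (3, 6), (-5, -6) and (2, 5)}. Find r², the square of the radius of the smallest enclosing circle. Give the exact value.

A smallest enclosing disk is always determined by at most three of the input points on its boundary.
The farthest pair is (3, 6)–(-5, -6) with squared distance 208. The circle on this segment as diameter has centre (-1, 0) and r² = 208/4 = 52.
Check (3, -2): distance² to centre = 20 ≤ 52, so it lies inside.
All remaining points lie in this disk, and no smaller disk contains both endpoints, so this is the minimum enclosing circle.

52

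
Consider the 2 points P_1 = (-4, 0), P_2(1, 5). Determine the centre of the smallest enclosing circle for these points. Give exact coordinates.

(-1.5, 2.5)

The smallest circle enclosing two points has them as diameter endpoints.
Centre = midpoint = (-1.5, 2.5); r² = |P_1P_2|²/4 = 50/4 = 12.5.
Centre = (-1.5, 2.5).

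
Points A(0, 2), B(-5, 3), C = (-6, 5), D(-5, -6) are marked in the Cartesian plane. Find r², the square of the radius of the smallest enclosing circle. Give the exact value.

27145/882

A smallest enclosing disk is always determined by at most three of the input points on its boundary.
The minimum enclosing circle is determined by three boundary points: A, C, D.
Their circumcentre is (-209/42, -19/42) with r² = 27145/882.
The farthest remaining point B is at distance² 10513/882 ≤ 27145/882.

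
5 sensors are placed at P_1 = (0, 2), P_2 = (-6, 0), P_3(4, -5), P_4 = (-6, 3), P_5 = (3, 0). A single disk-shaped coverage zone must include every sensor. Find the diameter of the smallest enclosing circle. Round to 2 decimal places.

By Welzl's lemma the MEC is supported by two points (diametrically opposite) or three points (on a circumcircle).
The farthest pair is P_3–P_4 with squared distance 164. The circle on this segment as diameter has centre (-1, -1) and r² = 164/4 = 41.
Check P_1: distance² to centre = 10 ≤ 41, so it lies inside.
All remaining points lie in this disk, and no smaller disk contains both endpoints, so this is the minimum enclosing circle.
Diameter = 2r = 2√41 ≈ 12.81.

12.81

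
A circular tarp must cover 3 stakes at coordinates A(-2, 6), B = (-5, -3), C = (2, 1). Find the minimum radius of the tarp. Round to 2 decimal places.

Side lengths²: AB² = 90, AC² = 41, BC² = 65.
Since AB² = 90 < 65 + 41 = 106, the triangle is acute, so the smallest enclosing circle is the circumcircle.
Circumcentre = (-95/34, 43/34), r² = 13325/578.
r = √(13325/578) ≈ 4.80.

4.80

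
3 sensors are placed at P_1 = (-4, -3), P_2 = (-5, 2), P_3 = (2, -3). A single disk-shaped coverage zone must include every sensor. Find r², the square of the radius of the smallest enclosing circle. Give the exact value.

Side lengths²: P_1P_2² = 26, P_1P_3² = 36, P_2P_3² = 74.
Since P_2P_3² = 74 ≥ 36 + 26 = 62, the angle opposite P_2P_3 is not acute, so the smallest enclosing circle has P_2P_3 as diameter.
Centre = midpoint of P_2P_3 = (-1.5, -0.5), r² = 74/4 = 18.5.

18.5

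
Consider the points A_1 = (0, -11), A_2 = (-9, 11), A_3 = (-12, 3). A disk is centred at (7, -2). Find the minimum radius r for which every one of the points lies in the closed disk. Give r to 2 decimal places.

20.62

The required radius is the distance from (7, -2) to the farthest point.
Squared distances: 130, 425, 386.
Maximum is 425, attained at A_2.
r = √425 ≈ 20.62.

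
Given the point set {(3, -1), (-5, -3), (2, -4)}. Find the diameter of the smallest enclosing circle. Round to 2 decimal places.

8.25

Call the three points A, B, C in the order given.
Side lengths²: AB² = 68, AC² = 10, BC² = 50.
Since AB² = 68 ≥ 50 + 10 = 60, the angle opposite AB is not acute, so the smallest enclosing circle has AB as diameter.
Centre = midpoint of AB = (-1, -2), r² = 68/4 = 17.
Diameter = 2r = 2√17 ≈ 8.25.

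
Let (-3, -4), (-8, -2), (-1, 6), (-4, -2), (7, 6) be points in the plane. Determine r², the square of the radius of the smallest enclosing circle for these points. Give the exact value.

A smallest enclosing disk is always determined by at most three of the input points on its boundary.
The farthest pair is (-8, -2)–(7, 6) with squared distance 289. The circle on this segment as diameter has centre (-0.5, 2) and r² = 289/4 = 72.25.
Check (-3, -4): distance² to centre = 42.25 ≤ 72.25, so it lies inside.
All remaining points lie in this disk, and no smaller disk contains both endpoints, so this is the minimum enclosing circle.

72.25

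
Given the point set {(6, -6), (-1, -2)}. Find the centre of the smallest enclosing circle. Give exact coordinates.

(2.5, -4)

The smallest circle enclosing two points has them as diameter endpoints.
Centre = midpoint = (2.5, -4); r² = |(6, -6)−(-1, -2)|²/4 = 65/4 = 16.25.
Centre = (2.5, -4).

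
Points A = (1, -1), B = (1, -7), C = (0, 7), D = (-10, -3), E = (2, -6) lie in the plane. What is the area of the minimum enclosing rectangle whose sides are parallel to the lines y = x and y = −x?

In coordinates u = x + y, v = x − y the rectangle is axis-aligned; the map (x,y)→(u,v) scales areas by 2.
u-values: 0, -6, 7, -13, -4; range = 7 − (-13) = 20.
v-values: 2, 8, -7, -7, 8; range = 8 − (-7) = 15.
Area = (20 × 15) / 2 = 150.

150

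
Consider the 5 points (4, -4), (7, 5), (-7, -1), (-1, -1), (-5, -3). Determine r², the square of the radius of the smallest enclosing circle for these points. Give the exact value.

The farthest pair is (7, 5)–(-7, -1) with squared distance 232. The circle on this segment as diameter has centre (0, 2) and r² = 232/4 = 58.
Check (4, -4): distance² to centre = 52 ≤ 58, so it lies inside.
All remaining points lie in this disk, and no smaller disk contains both endpoints, so this is the minimum enclosing circle.

58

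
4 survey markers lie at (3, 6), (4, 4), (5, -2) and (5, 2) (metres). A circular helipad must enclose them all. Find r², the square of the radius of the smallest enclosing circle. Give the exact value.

The farthest pair is (3, 6)–(5, -2) with squared distance 68. The circle on this segment as diameter has centre (4, 2) and r² = 68/4 = 17.
Check (4, 4): distance² to centre = 4 ≤ 17, so it lies inside.
All remaining points lie in this disk, and no smaller disk contains both endpoints, so this is the minimum enclosing circle.

17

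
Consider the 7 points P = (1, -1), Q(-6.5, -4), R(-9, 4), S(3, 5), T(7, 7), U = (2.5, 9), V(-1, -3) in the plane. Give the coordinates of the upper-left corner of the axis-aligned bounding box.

x-range [-9, 7], y-range [-4, 9].
The upper-left corner is (-9, 9).

(-9, 9)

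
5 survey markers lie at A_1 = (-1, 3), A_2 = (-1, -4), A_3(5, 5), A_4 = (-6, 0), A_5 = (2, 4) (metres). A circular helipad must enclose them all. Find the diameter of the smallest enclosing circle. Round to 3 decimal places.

12.129

By Welzl's lemma the MEC is supported by two points (diametrically opposite) or three points (on a circumcircle).
The minimum enclosing circle is determined by three boundary points: A_2, A_3, A_4.
Their circumcentre is (-13/46, 93/46) with r² = 38909/1058.
The farthest remaining point A_5 is at distance² 9653/1058 ≤ 38909/1058.
Diameter = 2r = 2√(38909/1058) ≈ 12.129.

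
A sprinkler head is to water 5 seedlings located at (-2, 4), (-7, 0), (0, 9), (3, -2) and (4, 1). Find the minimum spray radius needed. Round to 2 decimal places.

The minimum enclosing circle is determined by three boundary points: (-7, 0), (0, 9), (3, -2).
Their circumcentre is (-1.25, 2.75) with r² = 40.625.
The farthest remaining point (4, 1) is at distance² 30.625 ≤ 40.625.
r = √(40.625) ≈ 6.37.

6.37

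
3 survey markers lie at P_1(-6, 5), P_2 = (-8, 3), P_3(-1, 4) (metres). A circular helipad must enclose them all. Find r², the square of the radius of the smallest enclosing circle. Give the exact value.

Side lengths²: P_1P_2² = 8, P_1P_3² = 26, P_2P_3² = 50.
Since P_2P_3² = 50 ≥ 26 + 8 = 34, the angle opposite P_2P_3 is not acute, so the smallest enclosing circle has P_2P_3 as diameter.
Centre = midpoint of P_2P_3 = (-4.5, 3.5), r² = 50/4 = 12.5.

12.5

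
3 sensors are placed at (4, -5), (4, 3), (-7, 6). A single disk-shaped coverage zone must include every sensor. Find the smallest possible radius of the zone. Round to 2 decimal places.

Call the three points A, B, C in the order given.
Side lengths²: AB² = 64, AC² = 242, BC² = 130.
Since AC² = 242 ≥ 130 + 64 = 194, the angle opposite AC is not acute, so the smallest enclosing circle has AC as diameter.
Centre = midpoint of AC = (-1.5, 0.5), r² = 242/4 = 60.5.
r = √(60.5) ≈ 7.78.

7.78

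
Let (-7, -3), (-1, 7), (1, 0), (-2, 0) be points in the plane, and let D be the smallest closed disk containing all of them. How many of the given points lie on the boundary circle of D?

2

A smallest enclosing disk is always determined by at most three of the input points on its boundary.
The farthest pair is (-7, -3)–(-1, 7) with squared distance 136. The circle on this segment as diameter has centre (-4, 2) and r² = 136/4 = 34.
Check (1, 0): distance² to centre = 29 ≤ 34, so it lies inside.
All remaining points lie in this disk, and no smaller disk contains both endpoints, so this is the minimum enclosing circle.
The points at distance exactly r from the centre are (-7, -3), (-1, 7) — 2 points.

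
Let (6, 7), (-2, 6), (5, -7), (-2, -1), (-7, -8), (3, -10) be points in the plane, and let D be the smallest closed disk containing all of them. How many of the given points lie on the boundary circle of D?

3

The minimum enclosing circle is determined by three boundary points: (6, 7), (-7, -8), (3, -10).
Their circumcentre is (-29/88, -57/88) with r² = 381589/3872.
The farthest remaining point (5, -7) is at distance² 266221/3872 ≤ 381589/3872.
The points at distance exactly r from the centre are (6, 7), (-7, -8), (3, -10) — 3 points.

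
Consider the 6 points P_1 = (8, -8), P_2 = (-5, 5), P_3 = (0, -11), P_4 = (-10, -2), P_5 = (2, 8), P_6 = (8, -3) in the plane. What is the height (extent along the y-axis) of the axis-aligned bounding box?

19

max y = 8, min y = -11, so height = 19.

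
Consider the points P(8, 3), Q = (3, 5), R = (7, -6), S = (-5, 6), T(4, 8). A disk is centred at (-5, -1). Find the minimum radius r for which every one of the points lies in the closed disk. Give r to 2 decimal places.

13.60

The required radius is the distance from (-5, -1) to the farthest point.
Squared distances: 185, 100, 169, 49, 162.
Maximum is 185, attained at P.
r = √185 ≈ 13.60.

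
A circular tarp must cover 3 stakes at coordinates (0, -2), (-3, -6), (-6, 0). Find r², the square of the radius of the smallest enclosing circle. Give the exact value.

12.5

Call the three points A, B, C in the order given.
Side lengths²: AB² = 25, AC² = 40, BC² = 45.
Since BC² = 45 < 40 + 25 = 65, the triangle is acute, so the smallest enclosing circle is the circumcircle.
Circumcentre = (-3.5, -2.5), r² = 12.5.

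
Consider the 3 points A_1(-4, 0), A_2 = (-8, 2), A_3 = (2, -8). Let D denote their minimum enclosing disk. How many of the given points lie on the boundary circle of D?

2

Side lengths²: A_1A_2² = 20, A_1A_3² = 100, A_2A_3² = 200.
Since A_2A_3² = 200 ≥ 100 + 20 = 120, the angle opposite A_2A_3 is not acute, so the smallest enclosing circle has A_2A_3 as diameter.
Centre = midpoint of A_2A_3 = (-3, -3), r² = 200/4 = 50.
The points at distance exactly r from the centre are A_2, A_3 — 2 points.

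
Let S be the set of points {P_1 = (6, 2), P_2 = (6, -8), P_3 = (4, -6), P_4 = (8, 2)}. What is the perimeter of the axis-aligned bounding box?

28

Width = max x − min x = 8 − 4 = 4.
Height = max y − min y = 2 − (-8) = 10.
Perimeter = 2(4 + 10) = 28.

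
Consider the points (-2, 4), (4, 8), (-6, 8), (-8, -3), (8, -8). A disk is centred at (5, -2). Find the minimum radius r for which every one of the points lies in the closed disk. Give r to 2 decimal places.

The required radius is the distance from (5, -2) to the farthest point.
Squared distances: 85, 101, 221, 170, 45.
Maximum is 221, attained at (-6, 8).
r = √221 ≈ 14.87.

14.87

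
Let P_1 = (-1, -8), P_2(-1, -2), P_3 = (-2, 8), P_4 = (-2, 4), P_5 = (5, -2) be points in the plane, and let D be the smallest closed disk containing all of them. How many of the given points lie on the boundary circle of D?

The farthest pair is P_1–P_3 with squared distance 257. The circle on this segment as diameter has centre (-1.5, 0) and r² = 257/4 = 64.25.
Check P_2: distance² to centre = 4.25 ≤ 64.25, so it lies inside.
All remaining points lie in this disk, and no smaller disk contains both endpoints, so this is the minimum enclosing circle.
The points at distance exactly r from the centre are P_1, P_3 — 2 points.

2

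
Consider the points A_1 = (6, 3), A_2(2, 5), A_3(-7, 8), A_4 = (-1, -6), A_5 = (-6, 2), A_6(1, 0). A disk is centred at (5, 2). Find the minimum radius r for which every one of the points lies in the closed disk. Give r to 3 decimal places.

13.416

The required radius is the distance from (5, 2) to the farthest point.
Squared distances: 2, 18, 180, 100, 121, 20.
Maximum is 180, attained at A_3.
r = √180 ≈ 13.416.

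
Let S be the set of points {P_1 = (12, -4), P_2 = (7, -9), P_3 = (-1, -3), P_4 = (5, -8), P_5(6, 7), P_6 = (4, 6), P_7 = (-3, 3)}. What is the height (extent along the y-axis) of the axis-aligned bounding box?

max y = 7, min y = -9, so height = 16.

16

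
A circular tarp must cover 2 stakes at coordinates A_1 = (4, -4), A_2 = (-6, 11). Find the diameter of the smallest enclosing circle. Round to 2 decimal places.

18.03

The smallest circle enclosing two points has them as diameter endpoints.
Centre = midpoint = (-1, 3.5); r² = |A_1A_2|²/4 = 325/4 = 81.25.
Diameter = 2r = 2√(81.25) ≈ 18.03.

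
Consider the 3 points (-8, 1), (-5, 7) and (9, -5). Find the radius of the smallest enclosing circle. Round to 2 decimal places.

9.29

Call the three points A, B, C in the order given.
Side lengths²: AB² = 45, AC² = 325, BC² = 340.
Since BC² = 340 < 325 + 45 = 370, the triangle is acute, so the smallest enclosing circle is the circumcircle.
Circumcentre = (1.25, 0.125), r² = 86.328125.
r = √(86.328125) ≈ 9.29.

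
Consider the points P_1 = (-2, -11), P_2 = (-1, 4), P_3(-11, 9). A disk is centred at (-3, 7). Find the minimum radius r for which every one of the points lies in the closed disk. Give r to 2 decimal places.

The required radius is the distance from (-3, 7) to the farthest point.
Squared distances: 325, 13, 68.
Maximum is 325, attained at P_1.
r = √325 ≈ 18.03.

18.03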